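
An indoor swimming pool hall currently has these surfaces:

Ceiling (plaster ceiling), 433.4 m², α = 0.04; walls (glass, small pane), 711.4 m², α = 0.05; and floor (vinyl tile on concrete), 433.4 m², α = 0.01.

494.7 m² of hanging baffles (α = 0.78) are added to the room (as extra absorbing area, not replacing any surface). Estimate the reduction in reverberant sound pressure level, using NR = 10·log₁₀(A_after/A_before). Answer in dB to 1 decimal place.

A_before = Σ Sᵢαᵢ = 433.4*0.04 + 711.4*0.05 + 433.4*0.01 = 57.240 sabins.
Treatment contributes 494.7·0.78 = 385.866 sabins.
New total A_after = 443.106 sabins.
Reduction = 10 log₁₀(A_after/A_before) = 10 log₁₀(7.7412) = 8.9 dB.

8.9 dB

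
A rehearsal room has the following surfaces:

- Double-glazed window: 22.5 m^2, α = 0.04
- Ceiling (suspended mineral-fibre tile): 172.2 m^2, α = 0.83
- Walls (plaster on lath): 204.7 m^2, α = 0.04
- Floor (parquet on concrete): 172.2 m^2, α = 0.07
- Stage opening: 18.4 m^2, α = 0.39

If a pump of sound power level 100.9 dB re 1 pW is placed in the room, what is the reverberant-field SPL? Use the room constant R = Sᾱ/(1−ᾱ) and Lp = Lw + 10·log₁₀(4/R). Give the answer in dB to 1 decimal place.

83.1 dB

A = 171.244 sabins; S = 590.0 m^2.
ᾱ = 171.244/590.0 = 0.2902; R = Sᾱ/(1−ᾱ) = 171.244/(1−0.2902) = 241.257 m^2.
Lp = Lw + 10 log₁₀(4/R) = 100.9 -17.80 = 83.1 dB.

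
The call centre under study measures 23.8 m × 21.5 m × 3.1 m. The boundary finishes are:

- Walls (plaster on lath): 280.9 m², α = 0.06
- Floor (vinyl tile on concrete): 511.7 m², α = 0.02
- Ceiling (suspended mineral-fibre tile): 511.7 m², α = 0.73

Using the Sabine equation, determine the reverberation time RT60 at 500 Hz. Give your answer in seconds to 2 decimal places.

0.64 sec

A = Σ Sᵢαᵢ = 280.9*0.06 + 511.7*0.02 + 511.7*0.73 = 400.629 sabins.
V = 23.8·21.5·3.1 = 1586.27 m³.
Sabine: RT60 = 0.161 × 1586.27 / 400.629 = 0.64 s.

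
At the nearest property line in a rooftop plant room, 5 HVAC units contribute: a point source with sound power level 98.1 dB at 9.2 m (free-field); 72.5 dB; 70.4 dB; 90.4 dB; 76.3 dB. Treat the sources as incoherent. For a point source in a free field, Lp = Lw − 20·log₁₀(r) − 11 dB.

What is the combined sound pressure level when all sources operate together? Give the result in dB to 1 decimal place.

90.7 dB

Source at 9.2 m: Lp = 98.1 − 20·log₁₀(9.2) − 11 = 67.8 dB.
Σ 10^(Lᵢ/10) = 1.174e+09.
L_total = 10·log₁₀(1.174e+09) = 90.7 dB.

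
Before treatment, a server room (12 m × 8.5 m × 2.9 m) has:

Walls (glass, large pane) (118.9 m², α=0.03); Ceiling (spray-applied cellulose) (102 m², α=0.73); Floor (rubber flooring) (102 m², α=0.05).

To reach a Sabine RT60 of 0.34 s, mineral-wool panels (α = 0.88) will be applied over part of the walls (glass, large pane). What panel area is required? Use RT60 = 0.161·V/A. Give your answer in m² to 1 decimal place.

Total absorption A₁ = 118.9*0.03 + 102*0.73 + 102*0.05
  = 3.567 + 74.460 + 5.100 = 83.127 m² sabins.
V = 295.8 m³. Target absorption A₂ = 0.161 × 295.8 / 0.34 = 140.070 sabins.
ΔA needed = 140.070 − 83.127 = 56.943 sabins.
Net gain per m²: Δα = 0.88 − 0.03 = 0.85.
Area = ΔA/Δα = 56.943/0.85 = 67.0 m².

67.0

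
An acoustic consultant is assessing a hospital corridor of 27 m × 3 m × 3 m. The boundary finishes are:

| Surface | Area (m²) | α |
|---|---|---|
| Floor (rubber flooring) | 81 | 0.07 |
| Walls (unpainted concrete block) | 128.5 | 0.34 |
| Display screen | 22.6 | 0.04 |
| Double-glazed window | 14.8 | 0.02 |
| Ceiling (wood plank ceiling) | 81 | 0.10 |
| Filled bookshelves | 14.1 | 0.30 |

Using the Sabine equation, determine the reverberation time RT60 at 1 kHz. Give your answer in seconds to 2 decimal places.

Summing Sᵢαᵢ: 5.670 + 43.690 + 0.904 + 0.296 + 8.100 + 4.230 → A = 62.890 sabins.
V = 27·3·3 = 243 m³.
RT60 = 0.161 · V / A = 0.161 × 243 / 62.890 = 0.62 s.

0.62 seconds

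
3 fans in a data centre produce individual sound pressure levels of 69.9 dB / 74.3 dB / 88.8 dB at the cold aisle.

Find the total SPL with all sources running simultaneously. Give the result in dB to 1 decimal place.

89.0 dB

Sum in the linear (power) domain: Σ 10^(Lᵢ/10) = 10^(69.9/10) + 10^(74.3/10) + 10^(88.8/10) = 7.953e+08.
Back to dB: 10·log₁₀ Σ = 89.0 dB.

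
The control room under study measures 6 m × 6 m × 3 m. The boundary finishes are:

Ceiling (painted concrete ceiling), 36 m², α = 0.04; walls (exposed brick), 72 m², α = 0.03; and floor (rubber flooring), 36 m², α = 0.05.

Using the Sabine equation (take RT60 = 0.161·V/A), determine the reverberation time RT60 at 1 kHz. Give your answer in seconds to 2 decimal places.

A = Σ Sᵢαᵢ = 36·0.04 + 72·0.03 + 36·0.05 = 5.400 sabins.
V = 6·6·3 = 108 m³.
Sabine: RT60 = 0.161 × 108 / 5.400 = 3.22 s.

3.22 s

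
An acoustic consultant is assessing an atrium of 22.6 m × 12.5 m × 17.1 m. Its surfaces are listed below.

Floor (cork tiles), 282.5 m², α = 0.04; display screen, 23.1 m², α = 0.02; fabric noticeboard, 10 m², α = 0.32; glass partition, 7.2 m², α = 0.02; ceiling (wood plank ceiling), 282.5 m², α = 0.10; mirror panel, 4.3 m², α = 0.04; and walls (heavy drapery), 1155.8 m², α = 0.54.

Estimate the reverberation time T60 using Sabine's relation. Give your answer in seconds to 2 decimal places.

Total absorption A = 282.5*0.04 + 23.1*0.02 + 10*0.32 + 7.2*0.02 + 282.5*0.10 + 4.3*0.04 + 1155.8*0.54
  = 11.300 + 0.462 + 3.200 + 0.144 + 28.250 + 0.172 + 624.132 = 667.660 m² sabins.
V = 22.6·12.5·17.1 = 4830.75 m³.
T = 0.161 V/A = 0.161·4830.75/667.660 = 1.16 s.

1.16 sec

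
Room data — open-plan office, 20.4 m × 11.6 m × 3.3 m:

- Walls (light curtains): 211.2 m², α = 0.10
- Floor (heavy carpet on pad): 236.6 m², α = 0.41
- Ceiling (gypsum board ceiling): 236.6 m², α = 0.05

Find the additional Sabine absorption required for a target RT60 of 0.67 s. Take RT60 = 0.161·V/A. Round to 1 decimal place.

57.7 sabins

Total absorption A₁ = 211.2×0.10 + 236.6×0.41 + 236.6×0.05
  = 21.120 + 97.006 + 11.830 = 129.956 m² sabins.
Target A₂ = 0.161·780.912/0.67 = 187.652 sabins (V = 780.912 m³).
Shortfall: 187.652 − 129.956 = 57.7 sabins.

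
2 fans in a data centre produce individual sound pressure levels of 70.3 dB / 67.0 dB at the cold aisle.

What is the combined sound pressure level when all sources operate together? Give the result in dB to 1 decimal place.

Converting to relative power and adding: 10^(70.3/10) + 10^(67.0/10) = 1.573e+07.
L_total = 10·log₁₀(1.573e+07) = 72.0 dB.

72.0 dB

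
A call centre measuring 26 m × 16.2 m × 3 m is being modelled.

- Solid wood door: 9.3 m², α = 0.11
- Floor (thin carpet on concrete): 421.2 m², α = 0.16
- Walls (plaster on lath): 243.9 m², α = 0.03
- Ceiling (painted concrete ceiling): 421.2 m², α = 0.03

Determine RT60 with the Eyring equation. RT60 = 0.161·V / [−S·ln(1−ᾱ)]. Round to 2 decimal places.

S = Σ Sᵢ = 1095.6 m².
Absorption A = 9.3·0.11 + 421.2·0.16 + 243.9·0.03 + 421.2·0.03 = 88.368 sabins.
ᾱ = 88.368 / 1095.6 = 0.0807.
Eyring denominator: −S ln(1−ᾱ) = 92.187.
V = 26 × 16.2 × 3 = 1263.6 m³.
T = 0.161·V/[−S·ln(1−ᾱ)] = 0.161·1263.6/92.187 = 2.21 s.

2.21 s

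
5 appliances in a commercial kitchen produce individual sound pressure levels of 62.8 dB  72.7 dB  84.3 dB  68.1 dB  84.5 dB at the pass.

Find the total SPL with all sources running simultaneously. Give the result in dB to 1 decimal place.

Sum in the linear (power) domain: Σ 10^(Lᵢ/10) = 10^(62.8/10) + 10^(72.7/10) + 10^(84.3/10) + 10^(68.1/10) + 10^(84.5/10) = 5.78e+08.
L_total = 10·log₁₀(5.78e+08) = 87.6 dB.

87.6 dB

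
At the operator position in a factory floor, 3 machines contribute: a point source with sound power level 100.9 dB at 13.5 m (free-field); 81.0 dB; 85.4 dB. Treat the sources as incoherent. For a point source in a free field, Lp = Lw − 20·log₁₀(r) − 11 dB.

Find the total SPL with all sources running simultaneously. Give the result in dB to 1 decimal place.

86.8 dB

Source at 13.5 m: Lp = 100.9 − 20·log₁₀(13.5) − 11 = 67.3 dB.
Converting to relative power and adding: 10^(67.3/10) + 10^(81.0/10) + 10^(85.4/10) = 4.78e+08.
L_total = 10·log₁₀(4.78e+08) = 86.8 dB.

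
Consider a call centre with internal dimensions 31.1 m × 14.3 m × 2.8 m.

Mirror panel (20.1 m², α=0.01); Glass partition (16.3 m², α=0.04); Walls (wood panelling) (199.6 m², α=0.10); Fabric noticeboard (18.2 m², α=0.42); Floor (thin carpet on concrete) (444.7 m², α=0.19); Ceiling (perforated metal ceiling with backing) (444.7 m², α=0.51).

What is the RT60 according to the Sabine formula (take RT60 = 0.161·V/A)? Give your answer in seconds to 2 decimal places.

0.59 s

Summing Sᵢαᵢ: 0.201 + 0.652 + 19.960 + 7.644 + 84.493 + 226.797 → A = 339.747 sabins.
Volume V = 31.1 × 14.3 × 2.8 = 1245.244 m³.
Sabine: RT60 = 0.161 × 1245.244 / 339.747 = 0.59 s.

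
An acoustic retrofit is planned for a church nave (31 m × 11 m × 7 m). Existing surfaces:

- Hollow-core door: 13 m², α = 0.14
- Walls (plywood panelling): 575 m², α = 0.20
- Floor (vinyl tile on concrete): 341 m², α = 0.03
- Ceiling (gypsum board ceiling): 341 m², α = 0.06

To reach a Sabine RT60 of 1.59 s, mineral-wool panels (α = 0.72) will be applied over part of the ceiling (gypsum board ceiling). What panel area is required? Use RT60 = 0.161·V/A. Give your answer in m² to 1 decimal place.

142.7

Summing Sᵢαᵢ: 1.820 + 115.000 + 10.230 + 20.460 → A₁ = 147.510 sabins.
V = 2387 m³. Target absorption A₂ = 0.161 × 2387 / 1.59 = 241.703 sabins.
ΔA needed = 241.703 − 147.510 = 94.193 sabins.
Net gain per m²: Δα = 0.72 − 0.06 = 0.66.
Area = ΔA/Δα = 94.193/0.66 = 142.7 m².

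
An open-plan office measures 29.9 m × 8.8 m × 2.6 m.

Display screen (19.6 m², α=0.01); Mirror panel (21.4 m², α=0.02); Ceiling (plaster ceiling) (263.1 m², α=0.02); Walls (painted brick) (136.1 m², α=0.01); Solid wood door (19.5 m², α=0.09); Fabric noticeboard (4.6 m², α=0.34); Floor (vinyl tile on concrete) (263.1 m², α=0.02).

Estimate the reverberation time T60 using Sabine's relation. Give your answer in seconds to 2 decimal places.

A = Σ Sᵢαᵢ = 19.6*0.01 + 21.4*0.02 + 263.1*0.02 + 136.1*0.01 + 19.5*0.09 + 4.6*0.34 + 263.1*0.02 = 15.828 sabins.
Room volume: 684.112 m³.
RT60 = 0.161 · V / A = 0.161 × 684.112 / 15.828 = 6.96 s.

6.96 seconds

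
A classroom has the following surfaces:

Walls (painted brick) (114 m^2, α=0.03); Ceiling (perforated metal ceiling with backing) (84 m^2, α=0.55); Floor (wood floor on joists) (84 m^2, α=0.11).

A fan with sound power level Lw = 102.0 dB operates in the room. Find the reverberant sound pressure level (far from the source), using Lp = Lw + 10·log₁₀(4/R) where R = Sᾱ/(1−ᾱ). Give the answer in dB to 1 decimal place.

A = 58.860 sabins; S = 282.0 m^2.
ᾱ = 0.2087, so room constant R = A/(1−ᾱ) = 74.384 m^2.
Lp = Lw + 10 log₁₀(4/R) = 102.0 -12.69 = 89.3 dB.

89.3 dB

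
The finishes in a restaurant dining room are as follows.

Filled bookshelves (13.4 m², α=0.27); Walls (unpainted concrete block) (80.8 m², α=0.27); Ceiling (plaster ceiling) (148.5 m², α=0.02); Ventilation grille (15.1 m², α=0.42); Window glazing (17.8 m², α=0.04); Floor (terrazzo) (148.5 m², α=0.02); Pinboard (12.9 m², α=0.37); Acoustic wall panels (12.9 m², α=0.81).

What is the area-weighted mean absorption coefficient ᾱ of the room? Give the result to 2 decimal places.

Total surface area S = 449.9 m².
A = 13.4×0.27 + 80.8×0.27 + 148.5×0.02 + 15.1×0.42 + 17.8×0.04 + 148.5×0.02 + 12.9×0.37 + 12.9×0.81 = 53.650 sabins.
ᾱ = A/S = 0.12.

0.12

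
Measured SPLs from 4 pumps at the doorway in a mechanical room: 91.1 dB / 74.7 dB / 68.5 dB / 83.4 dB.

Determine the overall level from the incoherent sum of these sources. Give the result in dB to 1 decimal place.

91.9 dB

Σ 10^(Lᵢ/10) = 1.544e+09.
Combined level = 10 log₁₀(1.544e+09) = 91.9 dB.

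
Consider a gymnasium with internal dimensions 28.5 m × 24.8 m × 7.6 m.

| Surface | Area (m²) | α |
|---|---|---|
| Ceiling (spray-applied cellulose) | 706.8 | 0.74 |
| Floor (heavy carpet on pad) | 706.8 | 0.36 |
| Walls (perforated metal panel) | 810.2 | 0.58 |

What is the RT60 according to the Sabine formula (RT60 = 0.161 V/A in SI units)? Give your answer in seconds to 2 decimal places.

Equivalent absorption area: A = 706.8·0.74 + 706.8·0.36 + 810.2·0.58 = 1247.396 m².
Volume V = 28.5 × 24.8 × 7.6 = 5371.68 m³.
Sabine: RT60 = 0.161 × 5371.68 / 1247.396 = 0.69 s.

0.69 s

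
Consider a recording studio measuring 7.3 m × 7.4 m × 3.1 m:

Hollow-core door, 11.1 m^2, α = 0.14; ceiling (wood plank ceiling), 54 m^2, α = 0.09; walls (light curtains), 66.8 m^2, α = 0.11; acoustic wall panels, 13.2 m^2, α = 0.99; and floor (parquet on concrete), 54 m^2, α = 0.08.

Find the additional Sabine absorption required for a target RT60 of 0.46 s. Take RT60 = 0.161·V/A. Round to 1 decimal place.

Equivalent absorption area: A₁ = 11.1*0.14 + 54*0.09 + 66.8*0.11 + 13.2*0.99 + 54*0.08 = 31.150 m^2.
Target A₂ = 0.161·167.462/0.46 = 58.612 sabins (V = 167.462 m³).
Shortfall: 58.612 − 31.150 = 27.5 sabins.

27.5 sabins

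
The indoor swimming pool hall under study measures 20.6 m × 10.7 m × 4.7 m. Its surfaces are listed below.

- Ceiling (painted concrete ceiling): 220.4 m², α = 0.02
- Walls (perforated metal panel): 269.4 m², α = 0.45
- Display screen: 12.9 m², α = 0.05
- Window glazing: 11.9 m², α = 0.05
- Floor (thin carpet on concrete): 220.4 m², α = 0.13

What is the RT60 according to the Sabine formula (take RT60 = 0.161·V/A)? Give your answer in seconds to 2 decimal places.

Equivalent absorption area: A = 220.4*0.02 + 269.4*0.45 + 12.9*0.05 + 11.9*0.05 + 220.4*0.13 = 155.530 m².
Room volume: 1035.974 m³.
Sabine: RT60 = 0.161 × 1035.974 / 155.530 = 1.07 s.

1.07 s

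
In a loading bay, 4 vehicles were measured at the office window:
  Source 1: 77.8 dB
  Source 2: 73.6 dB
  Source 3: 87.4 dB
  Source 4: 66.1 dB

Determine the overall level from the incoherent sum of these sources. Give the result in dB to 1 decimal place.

88.0 dB

Converting to relative power and adding: 10^(77.8/10) + 10^(73.6/10) + 10^(87.4/10) + 10^(66.1/10) = 6.368e+08.
L_total = 10·log₁₀(6.368e+08) = 88.0 dB.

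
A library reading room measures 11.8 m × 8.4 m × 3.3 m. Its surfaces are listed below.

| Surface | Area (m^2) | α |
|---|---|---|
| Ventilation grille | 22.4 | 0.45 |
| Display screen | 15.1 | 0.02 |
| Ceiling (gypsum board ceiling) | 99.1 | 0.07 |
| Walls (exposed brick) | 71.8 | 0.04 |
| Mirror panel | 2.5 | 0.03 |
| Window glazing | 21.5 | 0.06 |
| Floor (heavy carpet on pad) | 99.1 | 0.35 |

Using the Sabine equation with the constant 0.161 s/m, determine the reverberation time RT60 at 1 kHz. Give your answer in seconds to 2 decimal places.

A = Σ Sᵢαᵢ = 22.4·0.45 + 15.1·0.02 + 99.1·0.07 + 71.8·0.04 + 2.5·0.03 + 21.5·0.06 + 99.1·0.35 = 56.241 sabins.
V = 11.8·8.4·3.3 = 327.096 m³.
RT60 = 0.161 · V / A = 0.161 × 327.096 / 56.241 = 0.94 s.

0.94 sec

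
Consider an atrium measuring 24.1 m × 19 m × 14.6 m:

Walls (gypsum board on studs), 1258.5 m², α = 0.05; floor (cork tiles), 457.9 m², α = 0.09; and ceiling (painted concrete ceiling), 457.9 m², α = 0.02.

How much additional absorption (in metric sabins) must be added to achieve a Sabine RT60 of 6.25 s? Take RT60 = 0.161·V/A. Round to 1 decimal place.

Total absorption A₁ = 1258.5×0.05 + 457.9×0.09 + 457.9×0.02
  = 62.925 + 41.211 + 9.158 = 113.294 m² sabins.
Target A₂ = 0.161·6685.34/6.25 = 172.214 sabins (V = 6685.34 m³).
Shortfall: 172.214 − 113.294 = 58.9 sabins.

58.9 sabins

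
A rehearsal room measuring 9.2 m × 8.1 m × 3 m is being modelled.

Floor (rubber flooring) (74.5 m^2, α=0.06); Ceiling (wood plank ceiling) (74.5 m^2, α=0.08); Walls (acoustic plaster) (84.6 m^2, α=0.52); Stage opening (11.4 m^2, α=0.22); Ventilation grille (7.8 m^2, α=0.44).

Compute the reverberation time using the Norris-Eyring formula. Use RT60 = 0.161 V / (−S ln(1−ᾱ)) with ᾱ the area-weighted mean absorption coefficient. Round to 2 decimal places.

Total surface area S = 74.5 + 74.5 + 84.6 + 11.4 + 7.8 = 252.8 m^2.
Σ(Sᵢαᵢ) = 74.5·0.06 + 74.5·0.08 + 84.6·0.52 + 11.4·0.22 + 7.8·0.44 = 60.362.
Mean coefficient ᾱ = A/S = 0.2388.
−S·ln(1−ᾱ) = −252.8 × ln(1 − 0.2388) = 68.979.
V = 9.2 × 8.1 × 3 = 223.56 m³.
RT60 = 0.161 × 223.56 / 68.979 = 0.52 s.

0.52 sec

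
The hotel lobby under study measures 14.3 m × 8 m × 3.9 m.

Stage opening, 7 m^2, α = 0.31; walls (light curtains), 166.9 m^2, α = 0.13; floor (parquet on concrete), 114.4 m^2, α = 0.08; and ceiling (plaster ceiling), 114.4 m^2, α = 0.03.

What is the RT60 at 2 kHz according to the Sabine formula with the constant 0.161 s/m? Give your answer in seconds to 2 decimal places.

A = Σ Sᵢαᵢ = 7*0.31 + 166.9*0.13 + 114.4*0.08 + 114.4*0.03 = 36.451 sabins.
V = 14.3·8·3.9 = 446.16 m³.
T = 0.161 V/A = 0.161·446.16/36.451 = 1.97 s.

1.97 seconds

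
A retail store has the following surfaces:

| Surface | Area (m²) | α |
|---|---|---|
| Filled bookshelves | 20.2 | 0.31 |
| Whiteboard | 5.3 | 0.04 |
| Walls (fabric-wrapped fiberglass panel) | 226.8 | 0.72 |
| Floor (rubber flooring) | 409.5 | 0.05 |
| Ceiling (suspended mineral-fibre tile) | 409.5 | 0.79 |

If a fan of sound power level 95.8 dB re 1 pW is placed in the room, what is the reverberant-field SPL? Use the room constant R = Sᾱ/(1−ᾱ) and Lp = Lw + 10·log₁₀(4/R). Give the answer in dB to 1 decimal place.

A = 513.750 sabins; S = 1071.3 m².
ᾱ = 513.750/1071.3 = 0.4796; R = Sᾱ/(1−ᾱ) = 513.750/(1−0.4796) = 987.221 m².
Lp = Lw + 10 log₁₀(4/R) = 95.8 -23.92 = 71.9 dB.

71.9 dB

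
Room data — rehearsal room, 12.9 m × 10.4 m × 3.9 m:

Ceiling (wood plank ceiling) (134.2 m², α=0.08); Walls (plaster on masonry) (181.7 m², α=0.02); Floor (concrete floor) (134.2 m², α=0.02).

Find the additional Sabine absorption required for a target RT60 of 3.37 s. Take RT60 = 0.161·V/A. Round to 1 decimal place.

7.9 sabins

Total absorption A₁ = 134.2×0.08 + 181.7×0.02 + 134.2×0.02
  = 10.736 + 3.634 + 2.684 = 17.054 m² sabins.
For T = 3.37 s, need A₂ = 0.161·V/T = 0.161·523.224/3.37 = 24.997 sabins.
Shortfall: 24.997 − 17.054 = 7.9 sabins.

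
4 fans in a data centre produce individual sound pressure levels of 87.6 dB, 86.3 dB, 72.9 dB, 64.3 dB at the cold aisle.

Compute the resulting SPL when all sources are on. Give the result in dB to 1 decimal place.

90.1 dB

Converting to relative power and adding: 10^(87.6/10) + 10^(86.3/10) + 10^(72.9/10) + 10^(64.3/10) = 1.024e+09.
Back to dB: 10·log₁₀ Σ = 90.1 dB.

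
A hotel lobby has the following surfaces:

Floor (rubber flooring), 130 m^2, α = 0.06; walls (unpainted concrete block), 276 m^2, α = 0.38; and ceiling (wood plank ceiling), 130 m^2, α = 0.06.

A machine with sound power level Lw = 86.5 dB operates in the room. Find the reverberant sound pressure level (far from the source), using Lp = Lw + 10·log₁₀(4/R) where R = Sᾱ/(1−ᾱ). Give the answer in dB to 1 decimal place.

Σ(Sᵢαᵢ) = 130×0.06 + 276×0.38 + 130×0.06 = 120.480; total area S = 536.0 m^2.
ᾱ = 0.2248, so room constant R = A/(1−ᾱ) = 155.418 m^2.
Lp = 86.5 + 10·log₁₀(4/155.418) = 86.5 + (-15.89) = 70.6 dB.

70.6 dB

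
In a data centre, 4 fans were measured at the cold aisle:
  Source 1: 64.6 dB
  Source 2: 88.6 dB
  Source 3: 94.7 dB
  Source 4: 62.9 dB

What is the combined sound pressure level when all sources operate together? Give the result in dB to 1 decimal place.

95.7 dB

Sum in the linear (power) domain: Σ 10^(Lᵢ/10) = 10^(64.6/10) + 10^(88.6/10) + 10^(94.7/10) + 10^(62.9/10) = 3.68e+09.
Back to dB: 10·log₁₀ Σ = 95.7 dB.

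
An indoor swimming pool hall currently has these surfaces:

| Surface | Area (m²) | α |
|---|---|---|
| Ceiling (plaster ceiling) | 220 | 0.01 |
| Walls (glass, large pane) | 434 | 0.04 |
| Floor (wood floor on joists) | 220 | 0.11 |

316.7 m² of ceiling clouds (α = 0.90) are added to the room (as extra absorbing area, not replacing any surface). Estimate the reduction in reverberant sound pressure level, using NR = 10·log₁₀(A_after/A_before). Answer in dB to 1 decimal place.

Total absorption A_before = 220×0.01 + 434×0.04 + 220×0.11
  = 2.200 + 17.360 + 24.200 = 43.760 m² sabins.
Treatment contributes 316.7·0.90 = 285.030 sabins.
New total A_after = 328.790 sabins.
Reduction = 10 log₁₀(A_after/A_before) = 10 log₁₀(7.5135) = 8.8 dB.

8.8 dB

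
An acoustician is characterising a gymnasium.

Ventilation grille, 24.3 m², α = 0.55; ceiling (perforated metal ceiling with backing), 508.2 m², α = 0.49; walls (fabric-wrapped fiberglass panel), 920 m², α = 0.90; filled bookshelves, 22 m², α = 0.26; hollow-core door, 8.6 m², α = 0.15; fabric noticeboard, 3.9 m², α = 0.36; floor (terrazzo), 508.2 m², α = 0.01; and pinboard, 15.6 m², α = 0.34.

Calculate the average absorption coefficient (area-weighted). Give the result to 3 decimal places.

S = Σ Sᵢ = 24.3 + 508.2 + 920 + 22 + 8.6 + 3.9 + 508.2 + 15.6 = 2010.8 m².
Weighted sum Σ Sα = 1109.183.
ᾱ = A/S = 0.552.

0.552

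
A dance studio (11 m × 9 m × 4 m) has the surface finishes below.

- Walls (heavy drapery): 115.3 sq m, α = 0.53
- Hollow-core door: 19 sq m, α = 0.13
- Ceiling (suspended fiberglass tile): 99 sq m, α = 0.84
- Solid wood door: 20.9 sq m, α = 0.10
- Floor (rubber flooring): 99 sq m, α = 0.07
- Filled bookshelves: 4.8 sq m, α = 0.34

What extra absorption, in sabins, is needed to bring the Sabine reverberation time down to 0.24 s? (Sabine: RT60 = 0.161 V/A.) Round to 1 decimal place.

Summing Sᵢαᵢ: 61.109 + 2.470 + 83.160 + 2.090 + 6.930 + 1.632 → A₁ = 157.391 sabins.
Target A₂ = 0.161·396/0.24 = 265.650 sabins (V = 396 m³).
ΔA = A₂ − A₁ = 265.650 − 157.391 = 108.3 sabins.

108.3 sabins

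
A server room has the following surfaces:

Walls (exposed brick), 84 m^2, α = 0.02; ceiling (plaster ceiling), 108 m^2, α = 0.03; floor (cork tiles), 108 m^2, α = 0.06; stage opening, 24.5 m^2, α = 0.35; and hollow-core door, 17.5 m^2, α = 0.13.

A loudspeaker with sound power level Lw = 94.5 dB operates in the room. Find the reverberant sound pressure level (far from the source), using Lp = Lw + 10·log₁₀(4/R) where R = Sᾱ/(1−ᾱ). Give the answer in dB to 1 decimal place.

86.8 dB

A = 22.250 sabins; S = 342.0 m^2.
ᾱ = 0.0651, so room constant R = A/(1−ᾱ) = 23.799 m^2.
Lp = 94.5 + 10·log₁₀(4/23.799) = 94.5 + (-7.74) = 86.8 dB.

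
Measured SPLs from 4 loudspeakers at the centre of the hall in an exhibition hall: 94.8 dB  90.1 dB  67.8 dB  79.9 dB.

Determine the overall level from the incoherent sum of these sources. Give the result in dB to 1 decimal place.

96.2 dB

Converting to relative power and adding: 10^(94.8/10) + 10^(90.1/10) + 10^(67.8/10) + 10^(79.9/10) = 4.147e+09.
Back to dB: 10·log₁₀ Σ = 96.2 dB.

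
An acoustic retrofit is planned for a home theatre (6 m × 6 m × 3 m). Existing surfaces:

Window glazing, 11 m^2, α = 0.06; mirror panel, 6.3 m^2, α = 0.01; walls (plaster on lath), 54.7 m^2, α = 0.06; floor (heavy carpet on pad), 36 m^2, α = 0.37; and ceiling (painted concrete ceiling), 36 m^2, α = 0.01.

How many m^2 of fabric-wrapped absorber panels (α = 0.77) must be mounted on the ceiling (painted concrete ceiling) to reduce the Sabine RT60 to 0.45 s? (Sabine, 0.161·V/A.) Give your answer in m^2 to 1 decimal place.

Summing Sᵢαᵢ: 0.660 + 0.063 + 3.282 + 13.320 + 0.360 → A₁ = 17.685 sabins.
Required A₂ = 0.161·108/0.45 = 38.640 sabins.
ΔA needed = 38.640 − 17.685 = 20.955 sabins.
Each m^2 of panel replacing the ceiling (painted concrete ceiling) adds (0.77 − 0.01) = 0.76 sabins.
Area = ΔA/Δα = 20.955/0.76 = 27.6 m^2.

27.6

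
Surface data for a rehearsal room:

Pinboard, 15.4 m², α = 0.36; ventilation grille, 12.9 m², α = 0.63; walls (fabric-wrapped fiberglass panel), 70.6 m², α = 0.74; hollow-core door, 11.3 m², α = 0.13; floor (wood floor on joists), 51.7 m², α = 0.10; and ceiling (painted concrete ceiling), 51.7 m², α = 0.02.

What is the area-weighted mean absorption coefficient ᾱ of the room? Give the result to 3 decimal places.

S = Σ Sᵢ = 15.4 + 12.9 + 70.6 + 11.3 + 51.7 + 51.7 = 213.6 m².
A = 15.4*0.36 + 12.9*0.63 + 70.6*0.74 + 11.3*0.13 + 51.7*0.10 + 51.7*0.02 = 73.588 sabins.
ᾱ = 73.588 / 213.6 = 0.345.

0.345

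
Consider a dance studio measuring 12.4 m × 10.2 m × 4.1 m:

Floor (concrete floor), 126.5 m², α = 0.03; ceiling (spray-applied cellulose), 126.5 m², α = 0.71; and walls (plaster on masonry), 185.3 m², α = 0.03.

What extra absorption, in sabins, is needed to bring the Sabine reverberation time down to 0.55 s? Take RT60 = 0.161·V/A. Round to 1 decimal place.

52.6 sabins

Summing Sᵢαᵢ: 3.795 + 89.815 + 5.559 → A₁ = 99.169 sabins.
For T = 0.55 s, need A₂ = 0.161·V/T = 0.161·518.568/0.55 = 151.799 sabins.
Shortfall: 151.799 − 99.169 = 52.6 sabins.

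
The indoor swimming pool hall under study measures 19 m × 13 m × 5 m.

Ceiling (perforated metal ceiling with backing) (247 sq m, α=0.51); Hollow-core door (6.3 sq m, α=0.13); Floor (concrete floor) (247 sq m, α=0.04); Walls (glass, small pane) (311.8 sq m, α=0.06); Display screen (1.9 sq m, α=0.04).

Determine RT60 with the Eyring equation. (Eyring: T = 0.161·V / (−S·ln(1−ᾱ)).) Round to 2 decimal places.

1.15 seconds

S = Σ Sᵢ = 814.0 sq m.
Absorption A = 247·0.51 + 6.3·0.13 + 247·0.04 + 311.8·0.06 + 1.9·0.04 = 155.453 sabins.
ᾱ = 155.453 / 814.0 = 0.1910.
Eyring denominator: −S ln(1−ᾱ) = 172.532.
V = 19 × 13 × 5 = 1235 m³.
T = 0.161·V/[−S·ln(1−ᾱ)] = 0.161·1235/172.532 = 1.15 s.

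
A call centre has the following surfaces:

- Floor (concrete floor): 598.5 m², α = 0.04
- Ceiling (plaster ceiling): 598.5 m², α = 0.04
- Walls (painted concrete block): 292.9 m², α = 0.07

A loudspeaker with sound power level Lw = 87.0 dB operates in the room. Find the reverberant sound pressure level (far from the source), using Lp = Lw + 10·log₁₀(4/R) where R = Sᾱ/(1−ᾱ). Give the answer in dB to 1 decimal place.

74.5 dB

A = 68.383 sabins; S = 1489.9 m².
ᾱ = 0.0459, so room constant R = A/(1−ᾱ) = 71.673 m².
Lp = 87.0 + 10·log₁₀(4/71.673) = 87.0 + (-12.53) = 74.5 dB.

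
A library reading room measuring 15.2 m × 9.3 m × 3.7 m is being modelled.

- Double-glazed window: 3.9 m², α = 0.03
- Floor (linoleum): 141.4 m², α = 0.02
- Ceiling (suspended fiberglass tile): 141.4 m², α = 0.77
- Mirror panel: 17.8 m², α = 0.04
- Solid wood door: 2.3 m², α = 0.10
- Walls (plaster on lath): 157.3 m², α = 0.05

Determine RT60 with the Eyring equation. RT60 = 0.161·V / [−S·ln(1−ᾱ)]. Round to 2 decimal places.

0.60 s

Total surface area S = 3.9 + 141.4 + 141.4 + 17.8 + 2.3 + 157.3 = 464.1 m².
Absorption A = 3.9×0.03 + 141.4×0.02 + 141.4×0.77 + 17.8×0.04 + 2.3×0.10 + 157.3×0.05 = 120.630 sabins.
ᾱ = 120.630 / 464.1 = 0.2599.
−S·ln(1−ᾱ) = −464.1 × ln(1 − 0.2599) = 139.680.
V = 15.2 × 9.3 × 3.7 = 523.032 m³.
T = 0.161·V/[−S·ln(1−ᾱ)] = 0.161·523.032/139.680 = 0.60 s.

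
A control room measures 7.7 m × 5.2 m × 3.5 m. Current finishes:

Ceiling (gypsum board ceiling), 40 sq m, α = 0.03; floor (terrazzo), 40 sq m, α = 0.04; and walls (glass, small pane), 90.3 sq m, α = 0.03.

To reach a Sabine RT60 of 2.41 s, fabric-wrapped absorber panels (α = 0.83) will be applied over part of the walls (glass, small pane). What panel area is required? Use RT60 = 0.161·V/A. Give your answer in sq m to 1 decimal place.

4.8

Total absorption A₁ = 40·0.03 + 40·0.04 + 90.3·0.03
  = 1.200 + 1.600 + 2.709 = 5.509 sq m sabins.
Required A₂ = 0.161·140.14/2.41 = 9.362 sabins.
Absorption to add: 9.362 − 5.509 = 3.853 sabins.
Net gain per sq m: Δα = 0.83 − 0.03 = 0.80.
Panel area = 3.853 / 0.80 = 4.8 sq m.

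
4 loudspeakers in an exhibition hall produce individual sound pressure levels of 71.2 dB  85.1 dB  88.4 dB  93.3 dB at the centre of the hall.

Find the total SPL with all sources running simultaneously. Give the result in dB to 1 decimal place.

Σ 10^(Lᵢ/10) = 3.167e+09.
Combined level = 10 log₁₀(3.167e+09) = 95.0 dB.

95.0 dB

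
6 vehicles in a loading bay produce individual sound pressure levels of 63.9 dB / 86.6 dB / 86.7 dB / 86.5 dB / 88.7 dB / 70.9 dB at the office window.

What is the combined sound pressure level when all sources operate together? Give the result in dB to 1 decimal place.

Σ 10^(Lᵢ/10) = 2.128e+09.
L_total = 10·log₁₀(2.128e+09) = 93.3 dB.

93.3 dB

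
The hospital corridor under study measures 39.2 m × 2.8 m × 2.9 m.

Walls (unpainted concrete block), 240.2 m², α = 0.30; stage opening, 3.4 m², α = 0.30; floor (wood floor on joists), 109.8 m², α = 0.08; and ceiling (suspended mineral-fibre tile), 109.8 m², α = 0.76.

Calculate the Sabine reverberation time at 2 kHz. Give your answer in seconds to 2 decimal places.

0.31 s

Equivalent absorption area: A = 240.2·0.30 + 3.4·0.30 + 109.8·0.08 + 109.8·0.76 = 165.312 m².
V = 39.2·2.8·2.9 = 318.304 m³.
T = 0.161 V/A = 0.161·318.304/165.312 = 0.31 s.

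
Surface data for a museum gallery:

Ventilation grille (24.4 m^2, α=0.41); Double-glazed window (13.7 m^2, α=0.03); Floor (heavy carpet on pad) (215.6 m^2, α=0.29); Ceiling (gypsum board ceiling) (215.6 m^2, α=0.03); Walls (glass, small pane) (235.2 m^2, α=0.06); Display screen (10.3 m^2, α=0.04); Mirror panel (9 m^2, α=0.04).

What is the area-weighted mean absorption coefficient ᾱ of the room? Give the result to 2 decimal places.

Total surface area S = 723.8 m^2.
Σ(Sᵢαᵢ) = 24.4·0.41 + 13.7·0.03 + 215.6·0.29 + 215.6·0.03 + 235.2·0.06 + 10.3·0.04 + 9·0.04 = 94.291.
ᾱ = A/S = 0.13.

0.13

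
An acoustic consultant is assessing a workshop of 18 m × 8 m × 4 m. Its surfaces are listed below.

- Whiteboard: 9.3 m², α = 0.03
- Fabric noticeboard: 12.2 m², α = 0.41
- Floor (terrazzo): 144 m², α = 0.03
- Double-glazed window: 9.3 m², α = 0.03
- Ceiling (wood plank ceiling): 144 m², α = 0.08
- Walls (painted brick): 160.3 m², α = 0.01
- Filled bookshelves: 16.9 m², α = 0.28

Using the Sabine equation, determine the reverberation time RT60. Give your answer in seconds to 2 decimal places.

3.34 s

Total absorption A = 9.3×0.03 + 12.2×0.41 + 144×0.03 + 9.3×0.03 + 144×0.08 + 160.3×0.01 + 16.9×0.28
  = 0.279 + 5.002 + 4.320 + 0.279 + 11.520 + 1.603 + 4.732 = 27.735 m² sabins.
Room volume: 576 m³.
RT60 = 0.161 · V / A = 0.161 × 576 / 27.735 = 3.34 s.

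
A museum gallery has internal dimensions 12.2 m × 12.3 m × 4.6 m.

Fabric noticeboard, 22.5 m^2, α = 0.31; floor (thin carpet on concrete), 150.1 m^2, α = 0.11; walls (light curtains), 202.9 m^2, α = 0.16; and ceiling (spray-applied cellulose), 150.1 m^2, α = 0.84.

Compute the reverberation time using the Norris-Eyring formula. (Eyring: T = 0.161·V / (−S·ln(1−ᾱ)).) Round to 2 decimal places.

0.50 sec

S = Σ Sᵢ = 525.6 m^2.
Σ(Sᵢαᵢ) = 22.5·0.31 + 150.1·0.11 + 202.9·0.16 + 150.1·0.84 = 182.034.
ᾱ = 182.034 / 525.6 = 0.3463.
Eyring denominator: −S ln(1−ᾱ) = 223.436.
V = 12.2 × 12.3 × 4.6 = 690.276 m³.
T = 0.161·V/[−S·ln(1−ᾱ)] = 0.161·690.276/223.436 = 0.50 s.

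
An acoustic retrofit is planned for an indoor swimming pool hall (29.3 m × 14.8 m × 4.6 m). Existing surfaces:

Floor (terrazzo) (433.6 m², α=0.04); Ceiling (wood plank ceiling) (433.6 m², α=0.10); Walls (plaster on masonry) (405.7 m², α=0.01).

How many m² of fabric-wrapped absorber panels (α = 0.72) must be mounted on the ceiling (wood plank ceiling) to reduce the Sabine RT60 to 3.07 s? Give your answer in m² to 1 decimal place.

Equivalent absorption area: A₁ = 433.6×0.04 + 433.6×0.10 + 405.7×0.01 = 64.761 m².
V = 1994.744 m³. Target absorption A₂ = 0.161 × 1994.744 / 3.07 = 104.610 sabins.
ΔA needed = 104.610 − 64.761 = 39.849 sabins.
Net gain per m²: Δα = 0.72 − 0.10 = 0.62.
Area = ΔA/Δα = 39.849/0.62 = 64.3 m².

64.3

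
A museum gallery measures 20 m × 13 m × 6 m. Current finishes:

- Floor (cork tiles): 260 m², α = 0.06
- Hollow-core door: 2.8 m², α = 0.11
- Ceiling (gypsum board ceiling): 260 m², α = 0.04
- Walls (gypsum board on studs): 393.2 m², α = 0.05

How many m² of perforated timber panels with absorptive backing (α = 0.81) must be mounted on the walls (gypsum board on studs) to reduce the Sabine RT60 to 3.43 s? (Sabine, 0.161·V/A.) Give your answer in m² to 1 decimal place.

35.9

Total absorption A₁ = 260×0.06 + 2.8×0.11 + 260×0.04 + 393.2×0.05
  = 15.600 + 0.308 + 10.400 + 19.660 = 45.968 m² sabins.
V = 1560 m³. Target absorption A₂ = 0.161 × 1560 / 3.43 = 73.224 sabins.
ΔA needed = 73.224 − 45.968 = 27.256 sabins.
Net gain per m²: Δα = 0.81 − 0.05 = 0.76.
Area = ΔA/Δα = 27.256/0.76 = 35.9 m².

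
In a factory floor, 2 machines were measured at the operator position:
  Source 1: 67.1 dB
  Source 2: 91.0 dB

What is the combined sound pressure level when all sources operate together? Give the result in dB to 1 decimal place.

91.0 dB

Sum in the linear (power) domain: Σ 10^(Lᵢ/10) = 10^(67.1/10) + 10^(91.0/10) = 1.264e+09.
Back to dB: 10·log₁₀ Σ = 91.0 dB.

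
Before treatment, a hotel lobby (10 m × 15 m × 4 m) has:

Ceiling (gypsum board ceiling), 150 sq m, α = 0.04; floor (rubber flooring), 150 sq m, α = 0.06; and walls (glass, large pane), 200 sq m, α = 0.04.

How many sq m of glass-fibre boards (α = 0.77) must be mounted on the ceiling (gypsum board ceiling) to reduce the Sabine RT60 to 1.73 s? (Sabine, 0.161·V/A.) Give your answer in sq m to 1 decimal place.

Equivalent absorption area: A₁ = 150*0.04 + 150*0.06 + 200*0.04 = 23.000 sq m.
V = 600 m³. Target absorption A₂ = 0.161 × 600 / 1.73 = 55.838 sabins.
Absorption to add: 55.838 − 23.000 = 32.838 sabins.
Each sq m of panel replacing the ceiling (gypsum board ceiling) adds (0.77 − 0.04) = 0.73 sabins.
Panel area = 32.838 / 0.73 = 45.0 sq m.

45.0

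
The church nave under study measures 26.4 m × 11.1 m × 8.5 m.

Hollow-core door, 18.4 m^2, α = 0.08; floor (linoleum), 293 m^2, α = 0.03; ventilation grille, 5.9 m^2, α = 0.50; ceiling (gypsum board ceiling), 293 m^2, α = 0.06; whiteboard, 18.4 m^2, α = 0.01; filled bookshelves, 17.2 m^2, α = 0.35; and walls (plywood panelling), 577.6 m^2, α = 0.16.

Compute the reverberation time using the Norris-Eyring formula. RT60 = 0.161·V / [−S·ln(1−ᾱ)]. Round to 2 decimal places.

S = Σ Sᵢ = 1223.5 m^2.
Absorption A = 18.4×0.08 + 293×0.03 + 5.9×0.50 + 293×0.06 + 18.4×0.01 + 17.2×0.35 + 577.6×0.16 = 129.412 sabins.
Mean coefficient ᾱ = A/S = 0.1058.
Eyring denominator: −S ln(1−ᾱ) = 136.819.
V = 26.4 × 11.1 × 8.5 = 2490.84 m³.
RT60 = 0.161 × 2490.84 / 136.819 = 2.93 s.

2.93 s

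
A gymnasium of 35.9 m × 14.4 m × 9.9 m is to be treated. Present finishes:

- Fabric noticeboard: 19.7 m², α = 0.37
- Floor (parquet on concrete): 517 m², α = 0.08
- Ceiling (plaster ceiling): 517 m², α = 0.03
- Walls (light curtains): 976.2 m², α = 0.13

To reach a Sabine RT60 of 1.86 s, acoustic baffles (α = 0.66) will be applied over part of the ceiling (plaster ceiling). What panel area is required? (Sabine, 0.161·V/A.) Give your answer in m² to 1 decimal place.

399.9

Summing Sᵢαᵢ: 7.289 + 41.360 + 15.510 + 126.906 → A₁ = 191.065 sabins.
V = 5117.904 m³. Target absorption A₂ = 0.161 × 5117.904 / 1.86 = 443.001 sabins.
ΔA needed = 443.001 − 191.065 = 251.936 sabins.
Net gain per m²: Δα = 0.66 − 0.03 = 0.63.
Panel area = 251.936 / 0.63 = 399.9 m².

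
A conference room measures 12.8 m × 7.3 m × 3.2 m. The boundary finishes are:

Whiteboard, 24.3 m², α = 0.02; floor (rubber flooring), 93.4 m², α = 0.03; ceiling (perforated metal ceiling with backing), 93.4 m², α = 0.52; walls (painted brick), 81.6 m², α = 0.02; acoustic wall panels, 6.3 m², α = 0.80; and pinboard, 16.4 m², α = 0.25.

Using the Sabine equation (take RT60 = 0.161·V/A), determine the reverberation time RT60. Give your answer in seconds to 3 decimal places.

A = Σ Sᵢαᵢ = 24.3×0.02 + 93.4×0.03 + 93.4×0.52 + 81.6×0.02 + 6.3×0.80 + 16.4×0.25 = 62.628 sabins.
Room volume: 299.008 m³.
RT60 = 0.161 · V / A = 0.161 × 299.008 / 62.628 = 0.769 s.

0.769 seconds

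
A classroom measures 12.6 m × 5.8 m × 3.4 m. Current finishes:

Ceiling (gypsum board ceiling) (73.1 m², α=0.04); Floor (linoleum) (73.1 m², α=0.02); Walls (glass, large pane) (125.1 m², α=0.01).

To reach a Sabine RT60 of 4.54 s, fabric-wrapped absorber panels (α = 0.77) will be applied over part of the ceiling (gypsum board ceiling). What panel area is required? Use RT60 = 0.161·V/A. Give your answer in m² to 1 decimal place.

Summing Sᵢαᵢ: 2.924 + 1.462 + 1.251 → A₁ = 5.637 sabins.
Required A₂ = 0.161·248.472/4.54 = 8.811 sabins.
ΔA needed = 8.811 − 5.637 = 3.174 sabins.
Each m² of panel replacing the ceiling (gypsum board ceiling) adds (0.77 − 0.04) = 0.73 sabins.
Area = ΔA/Δα = 3.174/0.73 = 4.3 m².

4.3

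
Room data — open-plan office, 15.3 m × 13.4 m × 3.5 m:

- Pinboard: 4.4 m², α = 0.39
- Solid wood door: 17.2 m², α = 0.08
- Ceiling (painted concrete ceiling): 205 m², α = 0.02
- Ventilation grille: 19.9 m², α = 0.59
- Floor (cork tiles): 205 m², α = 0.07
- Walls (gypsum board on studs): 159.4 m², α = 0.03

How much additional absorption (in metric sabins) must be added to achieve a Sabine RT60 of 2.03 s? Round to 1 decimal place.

18.8 sabins

Summing Sᵢαᵢ: 1.716 + 1.376 + 4.100 + 11.741 + 14.350 + 4.782 → A₁ = 38.065 sabins.
V = 717.57 m³. Required absorption A₂ = 0.161 × 717.57 / 2.03 = 56.911 sabins.
Shortfall: 56.911 − 38.065 = 18.8 sabins.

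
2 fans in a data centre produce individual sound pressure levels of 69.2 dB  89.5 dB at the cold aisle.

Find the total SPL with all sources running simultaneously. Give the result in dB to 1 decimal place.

89.5 dB

Σ 10^(Lᵢ/10) = 8.996e+08.
Back to dB: 10·log₁₀ Σ = 89.5 dB.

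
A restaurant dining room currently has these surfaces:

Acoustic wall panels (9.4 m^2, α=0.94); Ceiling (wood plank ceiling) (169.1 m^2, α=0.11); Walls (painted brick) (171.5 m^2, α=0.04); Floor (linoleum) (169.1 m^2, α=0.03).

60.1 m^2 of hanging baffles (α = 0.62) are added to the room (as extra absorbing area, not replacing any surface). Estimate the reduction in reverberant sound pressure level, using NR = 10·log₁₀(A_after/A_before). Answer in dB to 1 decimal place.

2.9 dB

Summing Sᵢαᵢ: 8.836 + 18.601 + 6.860 + 5.073 → A_before = 39.370 sabins.
Added absorption = 60.1 × 0.62 = 37.262 sabins.
A_after = 39.370 + 37.262 = 76.632 sabins.
NR = 10·log₁₀(76.632/39.370) = 2.9 dB.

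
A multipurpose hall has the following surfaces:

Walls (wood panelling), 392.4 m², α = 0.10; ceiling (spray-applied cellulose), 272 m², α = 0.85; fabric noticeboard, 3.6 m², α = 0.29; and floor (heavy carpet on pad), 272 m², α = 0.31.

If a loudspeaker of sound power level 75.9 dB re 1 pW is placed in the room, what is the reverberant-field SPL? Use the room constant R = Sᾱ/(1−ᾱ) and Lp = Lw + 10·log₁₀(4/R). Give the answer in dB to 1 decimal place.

A = 355.804 sabins; S = 940.0 m².
ᾱ = 355.804/940.0 = 0.3785; R = Sᾱ/(1−ᾱ) = 355.804/(1−0.3785) = 572.492 m².
Lp = 75.9 + 10·log₁₀(4/572.492) = 75.9 + (-21.56) = 54.3 dB.

54.3 dB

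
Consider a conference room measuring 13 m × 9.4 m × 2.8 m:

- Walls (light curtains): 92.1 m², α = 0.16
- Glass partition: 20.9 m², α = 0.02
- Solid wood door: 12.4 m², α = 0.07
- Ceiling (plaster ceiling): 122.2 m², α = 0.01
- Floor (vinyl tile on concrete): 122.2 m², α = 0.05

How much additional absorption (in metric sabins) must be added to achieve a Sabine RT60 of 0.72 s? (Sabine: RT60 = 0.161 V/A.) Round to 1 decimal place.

Total absorption A₁ = 92.1×0.16 + 20.9×0.02 + 12.4×0.07 + 122.2×0.01 + 122.2×0.05
  = 14.736 + 0.418 + 0.868 + 1.222 + 6.110 = 23.354 m² sabins.
V = 342.16 m³. Required absorption A₂ = 0.161 × 342.16 / 0.72 = 76.511 sabins.
Shortfall: 76.511 − 23.354 = 53.2 sabins.

53.2 sabins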